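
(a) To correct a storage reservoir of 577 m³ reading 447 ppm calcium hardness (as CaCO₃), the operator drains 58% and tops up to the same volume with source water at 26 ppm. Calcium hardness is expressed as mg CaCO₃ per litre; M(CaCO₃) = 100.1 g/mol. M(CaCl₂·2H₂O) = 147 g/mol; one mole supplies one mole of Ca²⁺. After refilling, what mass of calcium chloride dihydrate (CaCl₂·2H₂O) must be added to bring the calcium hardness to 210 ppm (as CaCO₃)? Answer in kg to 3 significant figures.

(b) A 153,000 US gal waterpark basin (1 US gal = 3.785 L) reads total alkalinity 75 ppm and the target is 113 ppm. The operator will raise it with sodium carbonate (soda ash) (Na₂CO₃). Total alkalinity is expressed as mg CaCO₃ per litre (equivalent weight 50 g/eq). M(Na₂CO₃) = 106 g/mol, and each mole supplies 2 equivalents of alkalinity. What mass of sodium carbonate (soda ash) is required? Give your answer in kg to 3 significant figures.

(a) Volume: 577 m³ = 577,000 L.
(a) After draining 58% and refilling: 447 × 0.42 + 26 × 0.58 = 202.82 ppm.
(a) Deficit to target: 210 − 202.82 = 7.18 mg/L.
(a) As CaCO₃: 7.18 mg/L × 577,000 L = 4143 g; ÷ 100.1 = 41.39 mol Ca²⁺.
(a) Mass: 41.39 × 147 = 6084 g.

(b) Volume: 153,000 US gal × 3.785 L/gal = 579,105 L.
(b) Alkalinity to add: (113 − 75) = 38 mg/L as CaCO₃ × 579,105 L = 22,010 g as CaCO₃.
(b) Equivalents: 22,010 g ÷ 50 g/eq = 440.1 eq.
(b) Each mole of Na₂CO₃ supplies 2 eq, so 440.1 / 2 = 220.1 mol.
(b) Mass: 220.1 mol × 106 g/mol = 23,330 g.

(a) 6.08 kg; (b) 23.3 kg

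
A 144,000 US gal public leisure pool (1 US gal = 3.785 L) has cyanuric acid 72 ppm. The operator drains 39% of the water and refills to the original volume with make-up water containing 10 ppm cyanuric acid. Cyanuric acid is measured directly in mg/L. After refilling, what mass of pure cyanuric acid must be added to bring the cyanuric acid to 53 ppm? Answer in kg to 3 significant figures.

2.82 kg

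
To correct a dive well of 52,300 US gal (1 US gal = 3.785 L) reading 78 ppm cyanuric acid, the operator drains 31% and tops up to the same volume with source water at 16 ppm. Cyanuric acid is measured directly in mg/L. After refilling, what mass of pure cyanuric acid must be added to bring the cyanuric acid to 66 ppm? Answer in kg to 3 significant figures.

1.43 kg

Volume: 52,300 US gal × 3.785 L/gal = 197,956 L.
After draining 31% and refilling: 78 × 0.69 + 16 × 0.31 = 58.78 ppm.
Deficit to target: 66 − 58.78 = 7.22 mg/L.
Mass: 7.22 mg/L × 197,956 L = 1429 g cyanuric acid.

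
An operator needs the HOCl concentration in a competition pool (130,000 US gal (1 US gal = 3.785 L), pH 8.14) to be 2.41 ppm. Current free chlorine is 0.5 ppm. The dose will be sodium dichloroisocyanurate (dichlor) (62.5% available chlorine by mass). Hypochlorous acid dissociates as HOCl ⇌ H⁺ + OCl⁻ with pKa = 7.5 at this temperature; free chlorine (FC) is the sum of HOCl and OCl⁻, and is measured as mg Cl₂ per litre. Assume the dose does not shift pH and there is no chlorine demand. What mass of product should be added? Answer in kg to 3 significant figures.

Volume: 130,000 US gal × 3.785 L/gal = 492,050 L.
[OCl⁻]/[HOCl] = 10^(pH − pKa) = 10^(8.14 − 7.5) = 4.365; fraction as HOCl = 1/(1 + 4.365) = 0.1864.
Free chlorine required for 2.41 ppm HOCl: 2.41 / 0.1864 = 12.93 ppm.
FC to add: 12.93 − 0.5 = 12.43 mg/L as Cl₂.
Cl₂ equivalent: 12.43 mg/L × 492,050 L = 6116 g.
Product at 62.5% available Cl: 6116 / 0.625 = 9786 g.

9.79 kg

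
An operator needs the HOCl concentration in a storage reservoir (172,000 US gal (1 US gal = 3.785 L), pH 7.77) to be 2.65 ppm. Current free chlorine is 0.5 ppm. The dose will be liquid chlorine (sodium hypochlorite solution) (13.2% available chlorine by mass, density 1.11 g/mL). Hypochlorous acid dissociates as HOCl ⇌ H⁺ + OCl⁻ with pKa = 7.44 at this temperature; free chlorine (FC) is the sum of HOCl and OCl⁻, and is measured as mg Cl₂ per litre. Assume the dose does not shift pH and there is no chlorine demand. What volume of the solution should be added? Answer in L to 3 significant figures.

Volume: 172,000 US gal × 3.785 L/gal = 651,020 L.
[OCl⁻]/[HOCl] = 10^(pH − pKa) = 10^(7.77 − 7.44) = 2.138; fraction as HOCl = 1/(1 + 2.138) = 0.3187.
Free chlorine required for 2.65 ppm HOCl: 2.65 / 0.3187 = 8.316 ppm.
FC to add: 8.316 − 0.5 = 7.816 mg/L as Cl₂.
Cl₂ equivalent: 7.816 mg/L × 651,020 L = 5088 g.
Product at 13.2% available Cl: 5088 / 0.132 = 38,550 g.
Volume: 38,550 g ÷ 1.11 g/mL = 34,730 mL.

34.7 L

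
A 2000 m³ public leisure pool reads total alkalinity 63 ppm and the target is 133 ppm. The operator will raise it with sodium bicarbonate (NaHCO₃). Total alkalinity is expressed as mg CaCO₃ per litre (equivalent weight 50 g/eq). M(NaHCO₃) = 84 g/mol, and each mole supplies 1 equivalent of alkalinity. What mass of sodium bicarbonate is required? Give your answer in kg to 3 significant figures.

235 kg

Volume: 2000 m³ = 2,000,000 L.
Alkalinity to add: (133 − 63) = 70 mg/L as CaCO₃ × 2,000,000 L = 140,000 g as CaCO₃.
Equivalents: 140,000 g ÷ 50 g/eq = 2800 eq.
NaHCO₃ supplies 1 eq per mole → 2800 mol.
Mass: 2800 mol × 84 g/mol = 235,200 g.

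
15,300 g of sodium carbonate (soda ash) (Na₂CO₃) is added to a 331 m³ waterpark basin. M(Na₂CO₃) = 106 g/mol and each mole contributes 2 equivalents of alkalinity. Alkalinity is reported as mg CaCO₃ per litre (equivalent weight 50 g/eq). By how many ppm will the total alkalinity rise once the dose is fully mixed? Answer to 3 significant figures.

43.6 ppm

Volume: 331 m³ = 331,000 L.
Moles of Na₂CO₃: 15,300 g ÷ 106 g/mol = 144.3 mol → 288.7 eq of alkalinity.
As CaCO₃: 288.7 eq × 50 g/eq = 14,430 g.
Rise: 14,430 g / 331,000 L × 1000 = 43.61 mg/L.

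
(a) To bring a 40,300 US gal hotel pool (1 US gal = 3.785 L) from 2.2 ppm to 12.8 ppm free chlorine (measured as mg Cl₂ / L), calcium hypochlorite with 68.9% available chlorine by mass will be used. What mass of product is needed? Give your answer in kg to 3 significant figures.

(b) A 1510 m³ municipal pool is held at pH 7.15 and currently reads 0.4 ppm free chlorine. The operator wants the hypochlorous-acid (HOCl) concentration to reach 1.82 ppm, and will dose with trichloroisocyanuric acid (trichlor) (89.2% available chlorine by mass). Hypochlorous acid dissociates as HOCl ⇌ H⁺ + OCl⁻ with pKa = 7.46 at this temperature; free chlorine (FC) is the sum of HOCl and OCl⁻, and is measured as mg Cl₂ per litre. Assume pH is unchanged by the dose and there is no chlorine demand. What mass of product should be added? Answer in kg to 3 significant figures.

(a) 2.35 kg; (b) 3.91 kg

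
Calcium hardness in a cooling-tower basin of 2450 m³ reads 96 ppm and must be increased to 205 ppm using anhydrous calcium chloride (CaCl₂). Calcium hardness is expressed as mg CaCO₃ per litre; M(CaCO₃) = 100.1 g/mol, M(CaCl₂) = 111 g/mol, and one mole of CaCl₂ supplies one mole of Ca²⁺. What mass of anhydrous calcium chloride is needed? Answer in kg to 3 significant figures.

Volume: 2450 m³ = 2,450,000 L.
Hardness to add: (205 − 96) = 109 mg/L as CaCO₃ × 2,450,000 L = 267,000 g as CaCO₃.
Moles of Ca²⁺ (1 mol Ca²⁺ ≡ 1 mol CaCO₃): 267,000 / 100.1 g/mol = 2668 mol.
Mass of CaCl₂: 2668 × 111 = 296,100 g.

296 kg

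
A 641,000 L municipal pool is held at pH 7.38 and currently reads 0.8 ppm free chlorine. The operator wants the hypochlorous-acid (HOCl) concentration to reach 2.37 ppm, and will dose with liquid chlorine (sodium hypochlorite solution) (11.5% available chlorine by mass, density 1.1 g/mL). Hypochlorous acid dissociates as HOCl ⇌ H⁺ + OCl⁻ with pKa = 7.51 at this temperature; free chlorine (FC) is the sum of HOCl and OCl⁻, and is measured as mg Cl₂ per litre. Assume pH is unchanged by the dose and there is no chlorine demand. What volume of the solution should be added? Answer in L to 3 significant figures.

[OCl⁻]/[HOCl] = 10^(pH − pKa) = 10^(7.38 − 7.51) = 0.7413; fraction as HOCl = 1/(1 + 0.7413) = 0.5743.
Free chlorine required for 2.37 ppm HOCl: 2.37 / 0.5743 = 4.127 ppm.
FC to add: 4.127 − 0.8 = 3.327 mg/L as Cl₂.
Cl₂ equivalent: 3.327 mg/L × 641,000 L = 2133 g.
Product at 11.5% available Cl: 2133 / 0.115 = 18,540 g.
Volume: 18,540 g ÷ 1.1 g/mL = 16,860 mL.

16.9 L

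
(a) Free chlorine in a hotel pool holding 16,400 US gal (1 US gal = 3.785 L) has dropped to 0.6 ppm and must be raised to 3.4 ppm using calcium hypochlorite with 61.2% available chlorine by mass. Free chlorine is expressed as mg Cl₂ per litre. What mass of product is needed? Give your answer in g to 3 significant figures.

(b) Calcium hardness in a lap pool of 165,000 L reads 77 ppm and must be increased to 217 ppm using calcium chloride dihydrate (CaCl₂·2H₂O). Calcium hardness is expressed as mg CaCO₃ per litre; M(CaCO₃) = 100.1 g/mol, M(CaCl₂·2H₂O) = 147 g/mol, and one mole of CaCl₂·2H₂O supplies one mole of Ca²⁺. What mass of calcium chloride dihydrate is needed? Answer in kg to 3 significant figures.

(a) 284 g; (b) 33.9 kg

(a) Volume: 16,400 US gal × 3.785 L/gal = 62,074 L.
(a) Chlorine deficit: 3.4 − 0.6 = 2.8 ppm = 2.8 mg/L as Cl₂.
(a) Cl₂ equivalent needed: 2.8 mg/L × 62,074 L = 173,800 mg = 173.8 g.
(a) Product at 61.2% available chlorine: 173.8 / 0.612 = 284 g.

(b) Hardness to add: (217 − 77) = 140 mg/L as CaCO₃ × 165,000 L = 23,100 g as CaCO₃.
(b) Moles of Ca²⁺ (1 mol Ca²⁺ ≡ 1 mol CaCO₃): 23,100 / 100.1 g/mol = 230.8 mol.
(b) Mass of CaCl₂·2H₂O: 230.8 × 147 = 33,920 g.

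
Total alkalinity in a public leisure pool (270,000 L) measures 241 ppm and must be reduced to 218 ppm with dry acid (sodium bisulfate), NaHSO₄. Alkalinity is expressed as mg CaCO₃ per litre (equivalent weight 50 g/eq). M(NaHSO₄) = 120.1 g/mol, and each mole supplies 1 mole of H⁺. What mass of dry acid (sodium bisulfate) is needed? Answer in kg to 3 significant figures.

14.9 kg

Alkalinity to neutralize: (241 − 218) = 23 mg/L as CaCO₃ × 270,000 L = 6210 g as CaCO₃.
Equivalents of H⁺ required: 6210 ÷ 50 g/eq = 124.2 eq = 124.2 mol NaHSO₄.
Mass of NaHSO₄: 124.2 × 120.1 = 14,920 g.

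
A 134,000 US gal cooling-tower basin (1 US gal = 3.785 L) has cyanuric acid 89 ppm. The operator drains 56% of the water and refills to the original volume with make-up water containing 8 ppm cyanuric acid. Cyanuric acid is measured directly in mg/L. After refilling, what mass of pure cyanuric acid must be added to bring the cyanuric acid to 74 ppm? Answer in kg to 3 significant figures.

Volume: 134,000 US gal × 3.785 L/gal = 507,190 L.
After draining 56% and refilling: 89 × 0.44 + 8 × 0.56 = 43.64 ppm.
Deficit to target: 74 − 43.64 = 30.36 mg/L.
Mass: 30.36 mg/L × 507,190 L = 15,400 g cyanuric acid.

15.4 kg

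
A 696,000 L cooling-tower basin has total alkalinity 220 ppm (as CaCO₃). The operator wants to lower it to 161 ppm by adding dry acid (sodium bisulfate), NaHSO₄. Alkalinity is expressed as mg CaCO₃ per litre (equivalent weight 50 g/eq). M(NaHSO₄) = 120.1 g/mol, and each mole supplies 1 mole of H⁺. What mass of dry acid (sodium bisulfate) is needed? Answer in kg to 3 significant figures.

98.6 kg

Alkalinity to neutralize: (220 − 161) = 59 mg/L as CaCO₃ × 696,000 L = 41,060 g as CaCO₃.
Equivalents of H⁺ required: 41,060 ÷ 50 g/eq = 821.3 eq = 821.3 mol NaHSO₄.
Mass of NaHSO₄: 821.3 × 120.1 = 98,640 g.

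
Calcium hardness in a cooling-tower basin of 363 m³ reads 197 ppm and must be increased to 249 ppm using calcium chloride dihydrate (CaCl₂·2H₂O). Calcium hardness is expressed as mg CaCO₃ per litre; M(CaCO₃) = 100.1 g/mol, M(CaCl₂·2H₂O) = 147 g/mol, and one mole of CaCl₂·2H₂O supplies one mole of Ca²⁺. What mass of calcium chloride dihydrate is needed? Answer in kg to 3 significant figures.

27.7 kg

Volume: 363 m³ = 363,000 L.
Hardness to add: (249 − 197) = 52 mg/L as CaCO₃ × 363,000 L = 18,880 g as CaCO₃.
Moles of Ca²⁺ (1 mol Ca²⁺ ≡ 1 mol CaCO₃): 18,880 / 100.1 g/mol = 188.6 mol.
Mass of CaCl₂·2H₂O: 188.6 × 147 = 27,720 g.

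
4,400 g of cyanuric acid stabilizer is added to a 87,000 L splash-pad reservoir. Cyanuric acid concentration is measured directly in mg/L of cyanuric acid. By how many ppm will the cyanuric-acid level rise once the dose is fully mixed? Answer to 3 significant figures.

Rise: 4,400 g / 87,000 L × 1000 = 50.57 mg/L.

50.6 ppm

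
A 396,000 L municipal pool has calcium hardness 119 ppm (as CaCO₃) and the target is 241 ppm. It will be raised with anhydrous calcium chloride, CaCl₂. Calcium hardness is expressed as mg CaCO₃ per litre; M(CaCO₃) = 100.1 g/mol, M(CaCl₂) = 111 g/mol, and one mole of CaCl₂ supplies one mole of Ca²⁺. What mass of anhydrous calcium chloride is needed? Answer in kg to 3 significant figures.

Hardness to add: (241 − 119) = 122 mg/L as CaCO₃ × 396,000 L = 48,310 g as CaCO₃.
Moles of Ca²⁺ (1 mol Ca²⁺ ≡ 1 mol CaCO₃): 48,310 / 100.1 g/mol = 482.6 mol.
Mass of CaCl₂: 482.6 × 111 = 53,570 g.

53.6 kg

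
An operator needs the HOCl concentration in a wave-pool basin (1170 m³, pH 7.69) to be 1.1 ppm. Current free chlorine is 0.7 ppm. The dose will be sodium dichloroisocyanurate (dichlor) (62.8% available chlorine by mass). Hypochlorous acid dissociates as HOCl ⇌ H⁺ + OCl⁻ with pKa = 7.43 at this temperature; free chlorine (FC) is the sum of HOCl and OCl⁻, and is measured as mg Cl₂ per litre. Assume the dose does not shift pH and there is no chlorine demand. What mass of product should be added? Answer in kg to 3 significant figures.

4.47 kg

Volume: 1170 m³ = 1,170,000 L.
[OCl⁻]/[HOCl] = 10^(pH − pKa) = 10^(7.69 − 7.43) = 1.82; fraction as HOCl = 1/(1 + 1.82) = 0.3546.
Free chlorine required for 1.1 ppm HOCl: 1.1 / 0.3546 = 3.102 ppm.
FC to add: 3.102 − 0.7 = 2.402 mg/L as Cl₂.
Cl₂ equivalent: 2.402 mg/L × 1,170,000 L = 2810 g.
Product at 62.8% available Cl: 2810 / 0.628 = 4474 g.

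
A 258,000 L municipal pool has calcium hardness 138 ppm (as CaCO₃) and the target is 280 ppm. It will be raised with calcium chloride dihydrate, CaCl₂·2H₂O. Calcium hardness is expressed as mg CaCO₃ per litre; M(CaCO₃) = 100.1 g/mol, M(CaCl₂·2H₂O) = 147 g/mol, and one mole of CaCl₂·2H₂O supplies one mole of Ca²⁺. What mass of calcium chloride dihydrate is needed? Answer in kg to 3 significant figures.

Hardness to add: (280 − 138) = 142 mg/L as CaCO₃ × 258,000 L = 36,640 g as CaCO₃.
Moles of Ca²⁺ (1 mol Ca²⁺ ≡ 1 mol CaCO₃): 36,640 / 100.1 g/mol = 366 mol.
Mass of CaCl₂·2H₂O: 366 × 147 = 53,800 g.

53.8 kg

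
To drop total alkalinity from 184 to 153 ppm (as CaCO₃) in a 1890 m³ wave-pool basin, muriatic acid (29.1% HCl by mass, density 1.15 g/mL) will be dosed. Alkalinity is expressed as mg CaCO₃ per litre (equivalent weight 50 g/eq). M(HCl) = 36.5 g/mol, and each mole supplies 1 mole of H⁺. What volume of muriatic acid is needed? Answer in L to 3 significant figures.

128 L

Volume: 1890 m³ = 1,890,000 L.
Alkalinity to neutralize: (184 − 153) = 31 mg/L as CaCO₃ × 1,890,000 L = 58,590 g as CaCO₃.
Equivalents of H⁺ required: 58,590 ÷ 50 g/eq = 1172 eq = 1172 mol HCl.
Mass of HCl: 1172 × 36.5 = 42,770 g.
Mass of 29.1% solution: 42,770 / 0.291 = 147,000 g.
Volume: 147,000 g ÷ 1.15 g/mL = 127,800 mL.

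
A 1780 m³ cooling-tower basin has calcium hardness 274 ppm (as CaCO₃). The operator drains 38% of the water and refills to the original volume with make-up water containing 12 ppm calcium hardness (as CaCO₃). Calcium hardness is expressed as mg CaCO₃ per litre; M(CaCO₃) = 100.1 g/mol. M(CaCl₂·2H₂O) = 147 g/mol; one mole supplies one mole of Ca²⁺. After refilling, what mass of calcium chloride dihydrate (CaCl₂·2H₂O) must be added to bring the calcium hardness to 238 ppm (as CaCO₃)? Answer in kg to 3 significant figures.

166 kg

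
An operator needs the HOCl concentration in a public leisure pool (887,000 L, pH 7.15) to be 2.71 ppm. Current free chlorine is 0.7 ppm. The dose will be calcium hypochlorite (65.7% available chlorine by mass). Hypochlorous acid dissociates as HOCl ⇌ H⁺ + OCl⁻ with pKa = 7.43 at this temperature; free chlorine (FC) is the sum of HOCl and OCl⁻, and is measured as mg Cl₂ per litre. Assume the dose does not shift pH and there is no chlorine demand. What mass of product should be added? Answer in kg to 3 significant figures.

4.63 kg

[OCl⁻]/[HOCl] = 10^(pH − pKa) = 10^(7.15 − 7.43) = 0.5248; fraction as HOCl = 1/(1 + 0.5248) = 0.6558.
Free chlorine required for 2.71 ppm HOCl: 2.71 / 0.6558 = 4.132 ppm.
FC to add: 4.132 − 0.7 = 3.432 mg/L as Cl₂.
Cl₂ equivalent: 3.432 mg/L × 887,000 L = 3044 g.
Product at 65.7% available Cl: 3044 / 0.657 = 4634 g.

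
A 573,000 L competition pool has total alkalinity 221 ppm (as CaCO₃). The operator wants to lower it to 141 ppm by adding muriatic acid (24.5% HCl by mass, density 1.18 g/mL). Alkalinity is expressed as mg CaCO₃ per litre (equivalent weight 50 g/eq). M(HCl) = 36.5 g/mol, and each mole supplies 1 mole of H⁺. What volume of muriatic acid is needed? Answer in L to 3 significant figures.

116 L

Alkalinity to neutralize: (221 − 141) = 80 mg/L as CaCO₃ × 573,000 L = 45,840 g as CaCO₃.
Equivalents of H⁺ required: 45,840 ÷ 50 g/eq = 916.8 eq = 916.8 mol HCl.
Mass of HCl: 916.8 × 36.5 = 33,460 g.
Mass of 24.5% solution: 33,460 / 0.245 = 136,600 g.
Volume: 136,600 g ÷ 1.18 g/mL = 115,700 mL.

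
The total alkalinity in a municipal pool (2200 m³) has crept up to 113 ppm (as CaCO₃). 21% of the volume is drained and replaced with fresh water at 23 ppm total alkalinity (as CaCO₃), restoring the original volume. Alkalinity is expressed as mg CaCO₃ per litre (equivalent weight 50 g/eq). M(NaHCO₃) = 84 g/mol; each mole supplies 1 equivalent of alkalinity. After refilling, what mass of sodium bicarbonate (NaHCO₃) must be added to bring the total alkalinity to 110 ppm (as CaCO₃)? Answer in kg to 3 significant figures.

58.8 kg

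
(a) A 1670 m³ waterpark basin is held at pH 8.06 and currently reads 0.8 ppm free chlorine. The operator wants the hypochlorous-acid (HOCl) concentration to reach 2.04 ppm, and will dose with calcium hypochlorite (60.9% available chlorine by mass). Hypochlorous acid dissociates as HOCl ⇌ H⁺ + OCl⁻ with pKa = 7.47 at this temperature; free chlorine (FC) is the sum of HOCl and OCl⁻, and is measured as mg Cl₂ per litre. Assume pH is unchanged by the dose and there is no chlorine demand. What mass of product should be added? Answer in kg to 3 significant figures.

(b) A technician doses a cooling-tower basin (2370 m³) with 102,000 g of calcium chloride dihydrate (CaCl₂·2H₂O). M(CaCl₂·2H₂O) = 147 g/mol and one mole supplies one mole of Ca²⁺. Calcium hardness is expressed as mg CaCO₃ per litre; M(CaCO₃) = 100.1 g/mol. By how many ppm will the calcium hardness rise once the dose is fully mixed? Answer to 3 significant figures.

(a) Volume: 1670 m³ = 1,670,000 L.
(a) [OCl⁻]/[HOCl] = 10^(pH − pKa) = 10^(8.06 − 7.47) = 3.89; fraction as HOCl = 1/(1 + 3.89) = 0.2045.
(a) Free chlorine required for 2.04 ppm HOCl: 2.04 / 0.2045 = 9.977 ppm.
(a) FC to add: 9.977 − 0.8 = 9.177 mg/L as Cl₂.
(a) Cl₂ equivalent: 9.177 mg/L × 1,670,000 L = 15,320 g.
(a) Product at 60.9% available Cl: 15,320 / 0.609 = 25,160 g.

(b) Volume: 2370 m³ = 2,370,000 L.
(b) Moles of Ca²⁺: 102,000 g ÷ 147 g/mol = 693.9 mol.
(b) As CaCO₃: 693.9 mol × 100.1 g/mol = 69,460 g.
(b) Rise: 69,460 g / 2,370,000 L × 1000 = 29.31 mg/L.

(a) 25.2 kg; (b) 29.3 ppm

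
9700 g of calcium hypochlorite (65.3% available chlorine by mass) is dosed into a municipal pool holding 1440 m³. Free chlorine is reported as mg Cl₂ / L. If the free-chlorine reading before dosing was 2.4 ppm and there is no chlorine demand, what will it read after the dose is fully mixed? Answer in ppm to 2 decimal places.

6.80 ppm

Volume: 1440 m³ = 1,440,000 L.
Available chlorine delivered: 9700 g × 0.653 = 6334 g as Cl₂.
Concentration rise: 6334 g / 1,440,000 L = 4.399 mg/L = 4.40 ppm.
Final FC: 2.4 + 4.40 = 6.80 ppm.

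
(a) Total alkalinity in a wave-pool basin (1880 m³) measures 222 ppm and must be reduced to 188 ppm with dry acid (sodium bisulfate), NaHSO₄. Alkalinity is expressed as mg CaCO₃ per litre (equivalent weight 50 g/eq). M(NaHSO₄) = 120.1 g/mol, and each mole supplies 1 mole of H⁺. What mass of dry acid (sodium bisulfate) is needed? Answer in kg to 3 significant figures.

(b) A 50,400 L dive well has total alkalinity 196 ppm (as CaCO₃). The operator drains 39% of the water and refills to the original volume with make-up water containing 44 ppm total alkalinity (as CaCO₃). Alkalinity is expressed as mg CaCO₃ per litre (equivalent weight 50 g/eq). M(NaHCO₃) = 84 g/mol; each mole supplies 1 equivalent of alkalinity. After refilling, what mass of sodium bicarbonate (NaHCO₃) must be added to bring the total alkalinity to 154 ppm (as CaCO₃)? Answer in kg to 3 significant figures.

(a) 154 kg; (b) 1.46 kg

(a) Volume: 1880 m³ = 1,880,000 L.
(a) Alkalinity to neutralize: (222 − 188) = 34 mg/L as CaCO₃ × 1,880,000 L = 63,920 g as CaCO₃.
(a) Equivalents of H⁺ required: 63,920 ÷ 50 g/eq = 1278 eq = 1278 mol NaHSO₄.
(a) Mass of NaHSO₄: 1278 × 120.1 = 153,500 g.

(b) After draining 39% and refilling: 196 × 0.61 + 44 × 0.39 = 136.72 ppm.
(b) Deficit to target: 154 − 136.72 = 17.28 mg/L.
(b) As CaCO₃: 17.28 mg/L × 50,400 L = 870.9 g; ÷ 50 g/eq ÷ 1 = 17.42 mol NaHCO₃.
(b) Mass: 17.42 × 84 = 1463 g.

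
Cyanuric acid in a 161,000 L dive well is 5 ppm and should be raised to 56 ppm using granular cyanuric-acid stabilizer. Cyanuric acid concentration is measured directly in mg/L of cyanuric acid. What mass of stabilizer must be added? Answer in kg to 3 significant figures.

CYA to add: (56 − 5) = 51 mg/L × 161,000 L = 8211 g cyanuric acid.

8.21 kg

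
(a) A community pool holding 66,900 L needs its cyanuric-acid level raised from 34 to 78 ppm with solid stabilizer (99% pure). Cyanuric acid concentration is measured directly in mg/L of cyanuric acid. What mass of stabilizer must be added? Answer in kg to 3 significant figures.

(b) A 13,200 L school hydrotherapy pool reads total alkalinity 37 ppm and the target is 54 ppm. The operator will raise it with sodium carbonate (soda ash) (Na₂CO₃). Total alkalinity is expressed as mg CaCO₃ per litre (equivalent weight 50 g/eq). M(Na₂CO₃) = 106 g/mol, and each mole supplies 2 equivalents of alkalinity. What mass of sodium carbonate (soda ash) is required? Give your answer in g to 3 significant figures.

(a) CYA to add: (78 − 34) = 44 mg/L × 66,900 L = 2944 g cyanuric acid.
(a) At 99% purity: 2944 / 0.99 = 2973 g product.

(b) Alkalinity to add: (54 − 37) = 17 mg/L as CaCO₃ × 13,200 L = 224.4 g as CaCO₃.
(b) Equivalents: 224.4 g ÷ 50 g/eq = 4.488 eq.
(b) Each mole of Na₂CO₃ supplies 2 eq, so 4.488 / 2 = 2.244 mol.
(b) Mass: 2.244 mol × 106 g/mol = 237.9 g.

(a) 2.97 kg; (b) 238 g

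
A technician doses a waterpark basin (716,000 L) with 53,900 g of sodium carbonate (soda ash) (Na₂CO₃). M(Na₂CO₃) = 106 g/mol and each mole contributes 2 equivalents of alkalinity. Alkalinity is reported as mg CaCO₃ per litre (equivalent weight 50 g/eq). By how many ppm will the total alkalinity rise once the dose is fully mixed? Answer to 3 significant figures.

Moles of Na₂CO₃: 53,900 g ÷ 106 g/mol = 508.5 mol → 1017 eq of alkalinity.
As CaCO₃: 1017 eq × 50 g/eq = 50,850 g.
Rise: 50,850 g / 716,000 L × 1000 = 71.02 mg/L.

71.0 ppm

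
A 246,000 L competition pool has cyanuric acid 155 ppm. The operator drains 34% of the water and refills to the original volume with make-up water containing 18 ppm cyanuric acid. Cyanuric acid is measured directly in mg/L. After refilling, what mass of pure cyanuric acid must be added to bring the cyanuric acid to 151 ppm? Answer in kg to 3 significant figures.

After draining 34% and refilling: 155 × 0.66 + 18 × 0.34 = 108.42 ppm.
Deficit to target: 151 − 108.42 = 42.58 mg/L.
Mass: 42.58 mg/L × 246,000 L = 10,470 g cyanuric acid.

10.5 kg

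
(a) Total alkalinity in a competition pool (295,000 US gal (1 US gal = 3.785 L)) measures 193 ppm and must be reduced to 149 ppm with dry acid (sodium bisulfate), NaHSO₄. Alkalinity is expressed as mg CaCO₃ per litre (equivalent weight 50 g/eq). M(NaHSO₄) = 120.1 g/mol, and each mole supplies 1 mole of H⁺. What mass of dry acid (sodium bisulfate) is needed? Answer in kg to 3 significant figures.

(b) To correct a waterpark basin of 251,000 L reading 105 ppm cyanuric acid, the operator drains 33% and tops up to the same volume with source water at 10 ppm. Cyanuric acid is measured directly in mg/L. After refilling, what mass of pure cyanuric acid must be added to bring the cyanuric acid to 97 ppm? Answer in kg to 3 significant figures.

(a) 118 kg; (b) 5.86 kg

(a) Volume: 295,000 US gal × 3.785 L/gal = 1,116,575 L.
(a) Alkalinity to neutralize: (193 − 149) = 44 mg/L as CaCO₃ × 1,116,575 L = 49,130 g as CaCO₃.
(a) Equivalents of H⁺ required: 49,130 ÷ 50 g/eq = 982.6 eq = 982.6 mol NaHSO₄.
(a) Mass of NaHSO₄: 982.6 × 120.1 = 118,000 g.

(b) After draining 33% and refilling: 105 × 0.67 + 10 × 0.33 = 73.65 ppm.
(b) Deficit to target: 97 − 73.65 = 23.35 mg/L.
(b) Mass: 23.35 mg/L × 251,000 L = 5861 g cyanuric acid.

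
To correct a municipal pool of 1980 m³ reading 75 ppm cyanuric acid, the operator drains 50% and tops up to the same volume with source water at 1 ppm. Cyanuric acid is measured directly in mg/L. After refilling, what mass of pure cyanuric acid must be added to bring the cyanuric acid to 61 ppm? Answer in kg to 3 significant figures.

Volume: 1980 m³ = 1,980,000 L.
After draining 50% and refilling: 75 × 0.50 + 1 × 0.50 = 38 ppm.
Deficit to target: 61 − 38 = 23 mg/L.
Mass: 23 mg/L × 1,980,000 L = 45,540 g cyanuric acid.

45.5 kg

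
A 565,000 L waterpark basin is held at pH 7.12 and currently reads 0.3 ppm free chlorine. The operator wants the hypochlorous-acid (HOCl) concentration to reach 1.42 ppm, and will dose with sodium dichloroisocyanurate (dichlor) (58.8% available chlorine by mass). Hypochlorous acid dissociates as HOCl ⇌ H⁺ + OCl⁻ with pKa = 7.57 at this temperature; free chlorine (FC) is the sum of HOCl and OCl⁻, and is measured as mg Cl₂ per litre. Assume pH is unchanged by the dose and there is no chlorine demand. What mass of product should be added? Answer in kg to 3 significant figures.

1.56 kg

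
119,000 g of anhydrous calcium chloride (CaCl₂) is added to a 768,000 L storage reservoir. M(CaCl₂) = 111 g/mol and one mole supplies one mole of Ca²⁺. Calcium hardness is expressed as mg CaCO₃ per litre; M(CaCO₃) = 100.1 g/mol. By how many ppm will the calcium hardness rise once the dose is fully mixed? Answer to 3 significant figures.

140 ppm

Moles of Ca²⁺: 119,000 g ÷ 111 g/mol = 1072 mol.
As CaCO₃: 1072 mol × 100.1 g/mol = 107,300 g.
Rise: 107,300 g / 768,000 L × 1000 = 139.7 mg/L.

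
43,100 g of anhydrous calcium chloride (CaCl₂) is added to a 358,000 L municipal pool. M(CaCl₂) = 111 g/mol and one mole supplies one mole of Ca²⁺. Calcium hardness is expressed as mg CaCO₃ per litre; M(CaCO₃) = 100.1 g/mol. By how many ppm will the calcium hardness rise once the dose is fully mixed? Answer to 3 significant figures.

109 ppm

Moles of Ca²⁺: 43,100 g ÷ 111 g/mol = 388.3 mol.
As CaCO₃: 388.3 mol × 100.1 g/mol = 38,870 g.
Rise: 38,870 g / 358,000 L × 1000 = 108.6 mg/L.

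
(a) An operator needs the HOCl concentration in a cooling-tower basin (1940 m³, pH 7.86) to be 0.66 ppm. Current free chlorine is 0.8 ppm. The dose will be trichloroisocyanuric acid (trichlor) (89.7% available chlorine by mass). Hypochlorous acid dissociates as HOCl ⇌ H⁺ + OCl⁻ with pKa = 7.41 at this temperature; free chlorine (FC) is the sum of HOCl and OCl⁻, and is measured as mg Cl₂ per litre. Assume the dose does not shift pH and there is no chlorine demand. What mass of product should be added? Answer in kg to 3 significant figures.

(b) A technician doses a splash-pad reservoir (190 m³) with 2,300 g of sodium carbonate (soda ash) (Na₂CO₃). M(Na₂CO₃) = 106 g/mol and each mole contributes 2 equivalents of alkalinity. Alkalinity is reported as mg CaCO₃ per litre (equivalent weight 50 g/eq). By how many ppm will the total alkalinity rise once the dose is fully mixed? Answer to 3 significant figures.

(a) 3.72 kg; (b) 11.4 ppm

(a) Volume: 1940 m³ = 1,940,000 L.
(a) [OCl⁻]/[HOCl] = 10^(pH − pKa) = 10^(7.86 − 7.41) = 2.818; fraction as HOCl = 1/(1 + 2.818) = 0.2619.
(a) Free chlorine required for 0.66 ppm HOCl: 0.66 / 0.2619 = 2.52 ppm.
(a) FC to add: 2.52 − 0.8 = 1.72 mg/L as Cl₂.
(a) Cl₂ equivalent: 1.72 mg/L × 1,940,000 L = 3337 g.
(a) Product at 89.7% available Cl: 3337 / 0.897 = 3720 g.

(b) Volume: 190 m³ = 190,000 L.
(b) Moles of Na₂CO₃: 2,300 g ÷ 106 g/mol = 21.7 mol → 43.4 eq of alkalinity.
(b) As CaCO₃: 43.4 eq × 50 g/eq = 2170 g.
(b) Rise: 2170 g / 190,000 L × 1000 = 11.42 mg/L.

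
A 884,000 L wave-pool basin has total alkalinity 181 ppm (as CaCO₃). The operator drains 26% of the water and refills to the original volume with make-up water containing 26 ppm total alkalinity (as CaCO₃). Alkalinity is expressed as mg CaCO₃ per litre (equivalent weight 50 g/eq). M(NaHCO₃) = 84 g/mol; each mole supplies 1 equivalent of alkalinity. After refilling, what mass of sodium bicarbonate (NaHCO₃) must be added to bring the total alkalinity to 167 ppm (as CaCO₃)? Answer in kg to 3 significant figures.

After draining 26% and refilling: 181 × 0.74 + 26 × 0.26 = 140.7 ppm.
Deficit to target: 167 − 140.7 = 26.3 mg/L.
As CaCO₃: 26.3 mg/L × 884,000 L = 23,250 g; ÷ 50 g/eq ÷ 1 = 465 mol NaHCO₃.
Mass: 465 × 84 = 39,060 g.

39.1 kg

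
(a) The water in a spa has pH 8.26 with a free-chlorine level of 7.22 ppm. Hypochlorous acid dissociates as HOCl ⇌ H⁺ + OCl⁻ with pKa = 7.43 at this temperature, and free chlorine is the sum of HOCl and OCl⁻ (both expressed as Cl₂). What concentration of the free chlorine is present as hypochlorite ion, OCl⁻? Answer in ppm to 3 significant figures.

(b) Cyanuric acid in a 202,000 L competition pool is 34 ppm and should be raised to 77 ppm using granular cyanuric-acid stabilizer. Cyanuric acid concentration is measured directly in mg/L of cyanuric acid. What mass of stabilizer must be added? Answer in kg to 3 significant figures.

(a) [OCl⁻]/[HOCl] = 10^(pH − pKa) = 10^(8.26 − 7.43) = 10^0.83 = 6.761.
(a) Fraction as HOCl = 1 / (1 + 6.761) = 0.1289.
(a) OCl⁻ = (1 − 0.1289) × 7.22 ppm = 6.29 ppm.

(b) CYA to add: (77 − 34) = 43 mg/L × 202,000 L = 8686 g cyanuric acid.

(a) 6.29 ppm; (b) 8.69 kg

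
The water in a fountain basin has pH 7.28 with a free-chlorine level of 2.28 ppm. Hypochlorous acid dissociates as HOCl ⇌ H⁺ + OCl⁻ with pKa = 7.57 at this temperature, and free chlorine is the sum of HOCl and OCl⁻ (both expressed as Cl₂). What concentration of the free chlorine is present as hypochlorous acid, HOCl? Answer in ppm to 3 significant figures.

1.51 ppm

[OCl⁻]/[HOCl] = 10^(pH − pKa) = 10^(7.28 − 7.57) = 10^-0.29 = 0.5129.
Fraction as HOCl = 1 / (1 + 0.5129) = 0.661.
HOCl = 0.661 × 2.28 ppm = 1.507 ppm.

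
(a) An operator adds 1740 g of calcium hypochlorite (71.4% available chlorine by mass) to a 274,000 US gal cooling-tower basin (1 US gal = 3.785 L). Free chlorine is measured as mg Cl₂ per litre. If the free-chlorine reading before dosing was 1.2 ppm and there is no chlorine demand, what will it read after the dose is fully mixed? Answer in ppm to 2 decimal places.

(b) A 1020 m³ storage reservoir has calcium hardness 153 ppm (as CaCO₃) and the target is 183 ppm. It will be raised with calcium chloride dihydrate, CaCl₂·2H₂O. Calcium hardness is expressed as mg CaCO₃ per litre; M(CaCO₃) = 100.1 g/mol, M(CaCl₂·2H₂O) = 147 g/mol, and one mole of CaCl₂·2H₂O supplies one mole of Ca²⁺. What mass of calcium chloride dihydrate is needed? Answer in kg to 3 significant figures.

(a) 2.40 ppm; (b) 44.9 kg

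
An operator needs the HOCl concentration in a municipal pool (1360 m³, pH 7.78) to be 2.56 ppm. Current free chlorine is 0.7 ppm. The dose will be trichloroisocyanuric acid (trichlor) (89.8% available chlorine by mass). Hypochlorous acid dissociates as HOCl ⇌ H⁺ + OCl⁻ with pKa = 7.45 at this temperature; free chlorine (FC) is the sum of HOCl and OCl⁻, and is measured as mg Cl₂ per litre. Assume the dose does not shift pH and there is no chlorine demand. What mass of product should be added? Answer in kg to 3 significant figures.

Volume: 1360 m³ = 1,360,000 L.
[OCl⁻]/[HOCl] = 10^(pH − pKa) = 10^(7.78 − 7.45) = 2.138; fraction as HOCl = 1/(1 + 2.138) = 0.3187.
Free chlorine required for 2.56 ppm HOCl: 2.56 / 0.3187 = 8.033 ppm.
FC to add: 8.033 − 0.7 = 7.333 mg/L as Cl₂.
Cl₂ equivalent: 7.333 mg/L × 1,360,000 L = 9973 g.
Product at 89.8% available Cl: 9973 / 0.898 = 11,110 g.

11.1 kg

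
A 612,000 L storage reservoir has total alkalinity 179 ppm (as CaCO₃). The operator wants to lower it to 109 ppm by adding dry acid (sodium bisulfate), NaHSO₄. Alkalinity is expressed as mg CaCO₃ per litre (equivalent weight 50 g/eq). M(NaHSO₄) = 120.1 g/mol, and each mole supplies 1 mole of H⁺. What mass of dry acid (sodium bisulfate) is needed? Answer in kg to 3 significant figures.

Alkalinity to neutralize: (179 − 109) = 70 mg/L as CaCO₃ × 612,000 L = 42,840 g as CaCO₃.
Equivalents of H⁺ required: 42,840 ÷ 50 g/eq = 856.8 eq = 856.8 mol NaHSO₄.
Mass of NaHSO₄: 856.8 × 120.1 = 102,900 g.

103 kg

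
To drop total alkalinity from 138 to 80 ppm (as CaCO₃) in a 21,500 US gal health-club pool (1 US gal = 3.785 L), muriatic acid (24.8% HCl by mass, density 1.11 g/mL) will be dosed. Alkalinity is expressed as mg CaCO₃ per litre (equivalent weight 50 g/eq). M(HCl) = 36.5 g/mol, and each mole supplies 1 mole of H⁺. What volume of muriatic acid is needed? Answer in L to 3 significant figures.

12.5 L

Volume: 21,500 US gal × 3.785 L/gal = 81,378 L.
Alkalinity to neutralize: (138 − 80) = 58 mg/L as CaCO₃ × 81,378 L = 4720 g as CaCO₃.
Equivalents of H⁺ required: 4720 ÷ 50 g/eq = 94.4 eq = 94.4 mol HCl.
Mass of HCl: 94.4 × 36.5 = 3446 g.
Mass of 24.8% solution: 3446 / 0.248 = 13,890 g.
Volume: 13,890 g ÷ 1.11 g/mL = 12,520 mL.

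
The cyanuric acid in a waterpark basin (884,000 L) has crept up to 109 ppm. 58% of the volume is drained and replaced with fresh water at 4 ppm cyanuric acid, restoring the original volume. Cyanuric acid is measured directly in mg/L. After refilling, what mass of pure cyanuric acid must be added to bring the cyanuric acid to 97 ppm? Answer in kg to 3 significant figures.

43.2 kg

After draining 58% and refilling: 109 × 0.42 + 4 × 0.58 = 48.1 ppm.
Deficit to target: 97 − 48.1 = 48.9 mg/L.
Mass: 48.9 mg/L × 884,000 L = 43,230 g cyanuric acid.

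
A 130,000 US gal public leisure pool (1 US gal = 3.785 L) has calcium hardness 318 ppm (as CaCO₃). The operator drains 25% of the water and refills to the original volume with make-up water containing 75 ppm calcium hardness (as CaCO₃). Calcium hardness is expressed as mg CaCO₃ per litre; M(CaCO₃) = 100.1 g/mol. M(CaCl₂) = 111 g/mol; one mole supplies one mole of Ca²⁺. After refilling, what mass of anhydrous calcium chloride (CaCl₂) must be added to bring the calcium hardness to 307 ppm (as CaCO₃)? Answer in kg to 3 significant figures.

Volume: 130,000 US gal × 3.785 L/gal = 492,050 L.
After draining 25% and refilling: 318 × 0.75 + 75 × 0.25 = 257.25 ppm.
Deficit to target: 307 − 257.25 = 49.75 mg/L.
As CaCO₃: 49.75 mg/L × 492,050 L = 24,480 g; ÷ 100.1 = 244.6 mol Ca²⁺.
Mass: 244.6 × 111 = 27,150 g.

27.1 kg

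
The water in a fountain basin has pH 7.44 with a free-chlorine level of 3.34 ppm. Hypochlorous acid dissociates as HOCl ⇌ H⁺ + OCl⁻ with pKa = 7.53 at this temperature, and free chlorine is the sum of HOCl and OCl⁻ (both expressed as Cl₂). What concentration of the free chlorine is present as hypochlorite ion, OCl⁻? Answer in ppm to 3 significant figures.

1.50 ppm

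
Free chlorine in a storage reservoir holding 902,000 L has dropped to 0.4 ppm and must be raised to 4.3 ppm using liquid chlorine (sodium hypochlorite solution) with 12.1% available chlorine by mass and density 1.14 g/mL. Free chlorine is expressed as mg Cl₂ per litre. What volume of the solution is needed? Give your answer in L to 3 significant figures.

25.5 L

Chlorine deficit: 4.3 − 0.4 = 3.9 ppm = 3.9 mg/L as Cl₂.
Cl₂ equivalent needed: 3.9 mg/L × 902,000 L = 3,518,000 mg = 3518 g.
Product at 12.1% available chlorine: 3518 / 0.121 = 29,070 g.
Volume at density 1.14 g/mL: 29,070 g ÷ 1.14 g/mL = 25,500 mL.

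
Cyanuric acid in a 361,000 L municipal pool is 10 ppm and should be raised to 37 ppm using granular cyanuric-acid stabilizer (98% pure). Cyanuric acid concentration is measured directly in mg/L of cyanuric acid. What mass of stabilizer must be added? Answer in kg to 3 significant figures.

9.95 kg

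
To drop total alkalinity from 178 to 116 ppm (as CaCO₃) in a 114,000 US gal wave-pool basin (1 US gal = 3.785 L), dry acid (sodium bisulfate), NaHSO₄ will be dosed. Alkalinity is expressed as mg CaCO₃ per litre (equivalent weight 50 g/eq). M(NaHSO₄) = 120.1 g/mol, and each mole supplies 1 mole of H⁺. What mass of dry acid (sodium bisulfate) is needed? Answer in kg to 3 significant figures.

64.3 kg

Volume: 114,000 US gal × 3.785 L/gal = 431,490 L.
Alkalinity to neutralize: (178 − 116) = 62 mg/L as CaCO₃ × 431,490 L = 26,750 g as CaCO₃.
Equivalents of H⁺ required: 26,750 ÷ 50 g/eq = 535 eq = 535 mol NaHSO₄.
Mass of NaHSO₄: 535 × 120.1 = 64,260 g.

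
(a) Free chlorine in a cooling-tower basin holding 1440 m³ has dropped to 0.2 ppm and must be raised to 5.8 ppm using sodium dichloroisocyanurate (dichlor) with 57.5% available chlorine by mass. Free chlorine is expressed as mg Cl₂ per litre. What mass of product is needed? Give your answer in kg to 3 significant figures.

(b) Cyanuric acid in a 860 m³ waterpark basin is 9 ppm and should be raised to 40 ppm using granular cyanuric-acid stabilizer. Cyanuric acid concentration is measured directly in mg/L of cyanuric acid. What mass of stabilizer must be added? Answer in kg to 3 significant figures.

(a) Volume: 1440 m³ = 1,440,000 L.
(a) Chlorine deficit: 5.8 − 0.2 = 5.6 ppm = 5.6 mg/L as Cl₂.
(a) Cl₂ equivalent needed: 5.6 mg/L × 1,440,000 L = 8,064,000 mg = 8064 g.
(a) Product at 57.5% available chlorine: 8064 / 0.575 = 14,020 g.

(b) Volume: 860 m³ = 860,000 L.
(b) CYA to add: (40 − 9) = 31 mg/L × 860,000 L = 26,660 g cyanuric acid.

(a) 14.0 kg; (b) 26.7 kg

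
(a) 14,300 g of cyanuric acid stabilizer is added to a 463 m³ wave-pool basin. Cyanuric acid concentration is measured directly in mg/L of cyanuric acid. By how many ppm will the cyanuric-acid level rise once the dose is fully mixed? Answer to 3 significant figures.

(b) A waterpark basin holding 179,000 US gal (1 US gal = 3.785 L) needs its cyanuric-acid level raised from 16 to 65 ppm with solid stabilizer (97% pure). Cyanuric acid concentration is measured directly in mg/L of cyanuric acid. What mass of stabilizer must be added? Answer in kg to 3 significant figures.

(a) Volume: 463 m³ = 463,000 L.
(a) Rise: 14,300 g / 463,000 L × 1000 = 30.89 mg/L.

(b) Volume: 179,000 US gal × 3.785 L/gal = 677,515 L.
(b) CYA to add: (65 − 16) = 49 mg/L × 677,515 L = 33,200 g cyanuric acid.
(b) At 97% purity: 33,200 / 0.97 = 34,220 g product.

(a) 30.9 ppm; (b) 34.2 kg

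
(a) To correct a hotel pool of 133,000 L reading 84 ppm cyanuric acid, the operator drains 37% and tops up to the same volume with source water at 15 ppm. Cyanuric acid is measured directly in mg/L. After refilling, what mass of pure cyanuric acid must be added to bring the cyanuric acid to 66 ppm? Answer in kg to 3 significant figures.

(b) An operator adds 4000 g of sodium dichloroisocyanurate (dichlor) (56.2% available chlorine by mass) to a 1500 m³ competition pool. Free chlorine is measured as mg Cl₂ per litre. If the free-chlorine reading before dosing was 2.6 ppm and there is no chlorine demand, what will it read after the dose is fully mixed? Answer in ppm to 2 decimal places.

(a) 1.00 kg; (b) 4.10 ppm

(a) After draining 37% and refilling: 84 × 0.63 + 15 × 0.37 = 58.47 ppm.
(a) Deficit to target: 66 − 58.47 = 7.53 mg/L.
(a) Mass: 7.53 mg/L × 133,000 L = 1001 g cyanuric acid.

(b) Volume: 1500 m³ = 1,500,000 L.
(b) Available chlorine delivered: 4000 g × 0.562 = 2248 g as Cl₂.
(b) Concentration rise: 2248 g / 1,500,000 L = 1.499 mg/L = 1.50 ppm.
(b) Final FC: 2.6 + 1.50 = 4.10 ppm.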